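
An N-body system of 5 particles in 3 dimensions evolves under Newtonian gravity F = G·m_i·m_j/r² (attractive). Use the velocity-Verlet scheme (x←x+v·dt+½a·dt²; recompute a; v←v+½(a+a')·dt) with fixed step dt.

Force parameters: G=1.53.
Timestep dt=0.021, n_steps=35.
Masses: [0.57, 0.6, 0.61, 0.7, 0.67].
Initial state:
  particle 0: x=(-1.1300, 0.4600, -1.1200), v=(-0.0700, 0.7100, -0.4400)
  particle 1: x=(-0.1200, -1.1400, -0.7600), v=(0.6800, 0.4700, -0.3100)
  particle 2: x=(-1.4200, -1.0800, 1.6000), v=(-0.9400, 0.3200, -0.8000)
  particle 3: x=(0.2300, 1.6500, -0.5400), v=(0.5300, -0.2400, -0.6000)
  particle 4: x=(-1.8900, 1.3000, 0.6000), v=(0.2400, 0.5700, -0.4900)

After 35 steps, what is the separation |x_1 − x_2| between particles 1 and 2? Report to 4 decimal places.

step 0: x0=(-1.1300, 0.4600, -1.1200) x1=(-0.1200, -1.1400, -0.7600) x2=(-1.4200, -1.0800, 1.6000) x3=(0.2300, 1.6500, -0.5400) x4=(-1.8900, 1.3000, 0.6000)
step 1: x0=(-1.1314, 0.4749, -1.1291) x1=(-0.1058, -1.1300, -0.7665) x2=(-1.4397, -1.0732, 1.5831) x3=(0.2410, 1.6449, -0.5526) x4=(-1.8849, 1.3119, 0.5897)
step 2: x0=(-1.1327, 0.4898, -1.1381) x1=(-0.0916, -1.1199, -0.7729) x2=(-1.4594, -1.0664, 1.5661) x3=(0.2519, 1.6396, -0.5652) x4=(-1.8797, 1.3237, 0.5792)
step 3: x0=(-1.1339, 0.5048, -1.1469) x1=(-0.0776, -1.1096, -0.7793) x2=(-1.4791, -1.0594, 1.5490) x3=(0.2627, 1.6342, -0.5777) x4=(-1.8743, 1.3354, 0.5687)
step 4: x0=(-1.1350, 0.5198, -1.1555) x1=(-0.0637, -1.0991, -0.7856) x2=(-1.4987, -1.0523, 1.5318) x3=(0.2732, 1.6287, -0.5903) x4=(-1.8688, 1.3470, 0.5580)
step 5: x0=(-1.1360, 0.5347, -1.1639) x1=(-0.0498, -1.0885, -0.7919) x2=(-1.5183, -1.0451, 1.5144) x3=(0.2836, 1.6230, -0.6028) x4=(-1.8631, 1.3585, 0.5472)
step 6: x0=(-1.1368, 0.5497, -1.1721) x1=(-0.0361, -1.0776, -0.7981) x2=(-1.5378, -1.0379, 1.4970) x3=(0.2938, 1.6171, -0.6153) x4=(-1.8574, 1.3699, 0.5363)
step 7: x0=(-1.1376, 0.5648, -1.1801) x1=(-0.0224, -1.0666, -0.8043) x2=(-1.5573, -1.0305, 1.4794) x3=(0.3039, 1.6111, -0.6278) x4=(-1.8515, 1.3811, 0.5254)
step 8: x0=(-1.1382, 0.5798, -1.1880) x1=(-0.0089, -1.0555, -0.8105) x2=(-1.5768, -1.0230, 1.4617) x3=(0.3138, 1.6050, -0.6403) x4=(-1.8455, 1.3923, 0.5143)
step 9: x0=(-1.1387, 0.5949, -1.1956) x1=(0.0046, -1.0441, -0.8166) x2=(-1.5962, -1.0154, 1.4438) x3=(0.3235, 1.5987, -0.6528) x4=(-1.8393, 1.4033, 0.5031)
step 10: x0=(-1.1391, 0.6099, -1.2031) x1=(0.0179, -1.0326, -0.8226) x2=(-1.6155, -1.0077, 1.4259) x3=(0.3330, 1.5923, -0.6653) x4=(-1.8330, 1.4142, 0.4918)
step 11: x0=(-1.1394, 0.6250, -1.2103) x1=(0.0312, -1.0209, -0.8286) x2=(-1.6348, -0.9999, 1.4078) x3=(0.3424, 1.5858, -0.6777) x4=(-1.8266, 1.4250, 0.4803)
step 12: x0=(-1.1395, 0.6401, -1.2174) x1=(0.0444, -1.0091, -0.8345) x2=(-1.6541, -0.9921, 1.3896) x3=(0.3515, 1.5791, -0.6902) x4=(-1.8201, 1.4357, 0.4688)
step 13: x0=(-1.1396, 0.6553, -1.2243) x1=(0.0574, -0.9970, -0.8405) x2=(-1.6733, -0.9841, 1.3713) x3=(0.3605, 1.5722, -0.7026) x4=(-1.8134, 1.4462, 0.4571)
step 14: x0=(-1.1395, 0.6704, -1.2310) x1=(0.0704, -0.9848, -0.8463) x2=(-1.6925, -0.9760, 1.3529) x3=(0.3694, 1.5653, -0.7150) x4=(-1.8067, 1.4567, 0.4454)
step 15: x0=(-1.1393, 0.6856, -1.2375) x1=(0.0833, -0.9725, -0.8521) x2=(-1.7116, -0.9678, 1.3344) x3=(0.3780, 1.5582, -0.7274) x4=(-1.7997, 1.4670, 0.4335)
step 16: x0=(-1.1389, 0.7008, -1.2438) x1=(0.0960, -0.9599, -0.8579) x2=(-1.7307, -0.9594, 1.3157) x3=(0.3864, 1.5509, -0.7398) x4=(-1.7927, 1.4772, 0.4215)
step 17: x0=(-1.1385, 0.7160, -1.2500) x1=(0.1087, -0.9472, -0.8637) x2=(-1.7497, -0.9510, 1.2970) x3=(0.3947, 1.5435, -0.7522) x4=(-1.7856, 1.4873, 0.4094)
step 18: x0=(-1.1379, 0.7312, -1.2559) x1=(0.1213, -0.9343, -0.8693) x2=(-1.7686, -0.9425, 1.2781) x3=(0.4028, 1.5360, -0.7645) x4=(-1.7783, 1.4972, 0.3972)
step 19: x0=(-1.1372, 0.7465, -1.2616) x1=(0.1337, -0.9213, -0.8750) x2=(-1.7875, -0.9339, 1.2592) x3=(0.4107, 1.5283, -0.7768) x4=(-1.7709, 1.5071, 0.3849)
step 20: x0=(-1.1363, 0.7617, -1.2672) x1=(0.1461, -0.9080, -0.8806) x2=(-1.8063, -0.9252, 1.2401) x3=(0.4184, 1.5205, -0.7892) x4=(-1.7633, 1.5168, 0.3724)
step 21: x0=(-1.1354, 0.7770, -1.2725) x1=(0.1584, -0.8946, -0.8862) x2=(-1.8251, -0.9163, 1.2209) x3=(0.4259, 1.5126, -0.8015) x4=(-1.7557, 1.5264, 0.3598)
step 22: x0=(-1.1343, 0.7923, -1.2777) x1=(0.1706, -0.8811, -0.8917) x2=(-1.8438, -0.9074, 1.2016) x3=(0.4332, 1.5045, -0.8138) x4=(-1.7479, 1.5358, 0.3471)
step 23: x0=(-1.1330, 0.8076, -1.2826) x1=(0.1827, -0.8673, -0.8972) x2=(-1.8625, -0.8983, 1.1822) x3=(0.4404, 1.4964, -0.8261) x4=(-1.7400, 1.5452, 0.3343)
step 24: x0=(-1.1316, 0.8230, -1.2874) x1=(0.1946, -0.8534, -0.9027) x2=(-1.8810, -0.8892, 1.1627) x3=(0.4473, 1.4880, -0.8383) x4=(-1.7320, 1.5544, 0.3214)
step 25: x0=(-1.1301, 0.8383, -1.2919) x1=(0.2065, -0.8393, -0.9081) x2=(-1.8996, -0.8799, 1.1431) x3=(0.4540, 1.4796, -0.8506) x4=(-1.7239, 1.5634, 0.3083)
step 26: x0=(-1.1285, 0.8537, -1.2963) x1=(0.2183, -0.8250, -0.9135) x2=(-1.9180, -0.8706, 1.1234) x3=(0.4605, 1.4710, -0.8628) x4=(-1.7156, 1.5724, 0.2951)
step 27: x0=(-1.1267, 0.8691, -1.3004) x1=(0.2300, -0.8106, -0.9188) x2=(-1.9364, -0.8611, 1.1036) x3=(0.4669, 1.4622, -0.8750) x4=(-1.7072, 1.5812, 0.2818)
step 28: x0=(-1.1248, 0.8845, -1.3044) x1=(0.2416, -0.7959, -0.9241) x2=(-1.9547, -0.8515, 1.0837) x3=(0.4730, 1.4534, -0.8872) x4=(-1.6987, 1.5899, 0.2683)
step 29: x0=(-1.1227, 0.8999, -1.3081) x1=(0.2531, -0.7811, -0.9294) x2=(-1.9729, -0.8419, 1.0637) x3=(0.4789, 1.4444, -0.8994) x4=(-1.6901, 1.5984, 0.2547)
step 30: x0=(-1.1206, 0.9153, -1.3116) x1=(0.2645, -0.7661, -0.9347) x2=(-1.9911, -0.8321, 1.0436) x3=(0.4846, 1.4352, -0.9116) x4=(-1.6814, 1.6068, 0.2410)
step 31: x0=(-1.1182, 0.9308, -1.3150) x1=(0.2757, -0.7509, -0.9399) x2=(-2.0092, -0.8222, 1.0234) x3=(0.4901, 1.4260, -0.9237) x4=(-1.6725, 1.6151, 0.2272)
step 32: x0=(-1.1157, 0.9462, -1.3181) x1=(0.2869, -0.7355, -0.9451) x2=(-2.0272, -0.8122, 1.0031) x3=(0.4954, 1.4166, -0.9358) x4=(-1.6635, 1.6232, 0.2132)
step 33: x0=(-1.1131, 0.9617, -1.3210) x1=(0.2980, -0.7200, -0.9502) x2=(-2.0451, -0.8021, 0.9827) x3=(0.5004, 1.4071, -0.9479) x4=(-1.6544, 1.6312, 0.1991)
step 34: x0=(-1.1104, 0.9772, -1.3237) x1=(0.3090, -0.7042, -0.9553) x2=(-2.0630, -0.7918, 0.9622) x3=(0.5053, 1.3974, -0.9600) x4=(-1.6452, 1.6390, 0.1848)
step 35: x0=(-1.1075, 0.9927, -1.3262) x1=(0.3199, -0.6883, -0.9604) x2=(-2.0808, -0.7815, 0.9416) x3=(0.5099, 1.3876, -0.9721) x4=(-1.6358, 1.6467, 0.1704)

3.0643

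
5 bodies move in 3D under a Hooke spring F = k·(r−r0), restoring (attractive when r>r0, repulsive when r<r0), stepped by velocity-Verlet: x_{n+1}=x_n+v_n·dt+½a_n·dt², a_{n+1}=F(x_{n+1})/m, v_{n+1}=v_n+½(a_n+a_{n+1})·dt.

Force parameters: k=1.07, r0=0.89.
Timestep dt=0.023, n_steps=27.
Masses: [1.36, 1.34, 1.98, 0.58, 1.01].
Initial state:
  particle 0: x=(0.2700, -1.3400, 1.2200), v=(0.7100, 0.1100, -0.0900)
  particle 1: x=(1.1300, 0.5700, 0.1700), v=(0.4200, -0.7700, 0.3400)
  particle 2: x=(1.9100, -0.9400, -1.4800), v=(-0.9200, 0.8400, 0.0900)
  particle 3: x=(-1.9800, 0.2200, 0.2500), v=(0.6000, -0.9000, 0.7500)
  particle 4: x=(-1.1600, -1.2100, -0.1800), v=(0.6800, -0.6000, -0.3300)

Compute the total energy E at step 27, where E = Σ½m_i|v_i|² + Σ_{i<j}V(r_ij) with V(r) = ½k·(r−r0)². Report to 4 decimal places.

step 0: x0=(0.2700, -1.3400, 1.2200) x1=(1.1300, 0.5700, 0.1700) x2=(1.9100, -0.9400, -1.4800) x3=(-1.9800, 0.2200, 0.2500) x4=(-1.1600, -1.2100, -0.1800)
step 1: x0=(0.2862, -1.3369, 1.2171) x1=(1.1388, 0.5515, 0.1777) x2=(1.8878, -0.9205, -1.4772) x3=(-1.9626, 0.1981, 0.2668) x4=(-1.1432, -1.2232, -0.1875)
step 2: x0=(0.3021, -1.3328, 1.2125) x1=(1.1461, 0.5315, 0.1852) x2=(1.8637, -0.9006, -1.4728) x3=(-1.9382, 0.1739, 0.2826) x4=(-1.1240, -1.2353, -0.1949)
step 3: x0=(0.3177, -1.3276, 1.2063) x1=(1.1516, 0.5101, 0.1924) x2=(1.8376, -0.8804, -1.4670) x3=(-1.9068, 0.1474, 0.2973) x4=(-1.1025, -1.2462, -0.2020)
step 4: x0=(0.3331, -1.3213, 1.1984) x1=(1.1556, 0.4872, 0.1993) x2=(1.8097, -0.8598, -1.4596) x3=(-1.8686, 0.1188, 0.3110) x4=(-1.0787, -1.2559, -0.2089)
step 5: x0=(0.3481, -1.3141, 1.1889) x1=(1.1580, 0.4629, 0.2060) x2=(1.7799, -0.8390, -1.4508) x3=(-1.8236, 0.0881, 0.3237) x4=(-1.0526, -1.2645, -0.2156)
step 6: x0=(0.3628, -1.3058, 1.1778) x1=(1.1588, 0.4372, 0.2125) x2=(1.7483, -0.8180, -1.4405) x3=(-1.7720, 0.0554, 0.3352) x4=(-1.0243, -1.2719, -0.2221)
step 7: x0=(0.3772, -1.2966, 1.1652) x1=(1.1580, 0.4101, 0.2187) x2=(1.7150, -0.7967, -1.4288) x3=(-1.7141, 0.0208, 0.3455) x4=(-0.9938, -1.2781, -0.2283)
step 8: x0=(0.3913, -1.2865, 1.1511) x1=(1.1558, 0.3817, 0.2246) x2=(1.6801, -0.7753, -1.4156) x3=(-1.6499, -0.0155, 0.3548) x4=(-0.9612, -1.2832, -0.2343)
step 9: x0=(0.4051, -1.2755, 1.1354) x1=(1.1521, 0.3521, 0.2303) x2=(1.6435, -0.7537, -1.4011) x3=(-1.5798, -0.0534, 0.3628) x4=(-0.9266, -1.2871, -0.2400)
step 10: x0=(0.4186, -1.2637, 1.1184) x1=(1.1469, 0.3212, 0.2356) x2=(1.6054, -0.7319, -1.3851) x3=(-1.5040, -0.0929, 0.3697) x4=(-0.8899, -1.2900, -0.2454)
step 11: x0=(0.4318, -1.2510, 1.0999) x1=(1.1404, 0.2892, 0.2408) x2=(1.5659, -0.7101, -1.3678) x3=(-1.4227, -0.1338, 0.3755) x4=(-0.8512, -1.2917, -0.2505)
step 12: x0=(0.4447, -1.2376, 1.0800) x1=(1.1325, 0.2560, 0.2456) x2=(1.5249, -0.6882, -1.3492) x3=(-1.3363, -0.1759, 0.3801) x4=(-0.8107, -1.2924, -0.2553)
step 13: x0=(0.4574, -1.2234, 1.0588) x1=(1.1234, 0.2218, 0.2502) x2=(1.4827, -0.6663, -1.3294) x3=(-1.2451, -0.2191, 0.3835) x4=(-0.7683, -1.2921, -0.2599)
step 14: x0=(0.4698, -1.2086, 1.0364) x1=(1.1130, 0.1865, 0.2545) x2=(1.4392, -0.6444, -1.3082) x3=(-1.1494, -0.2632, 0.3858) x4=(-0.7242, -1.2907, -0.2641)
step 15: x0=(0.4821, -1.1931, 1.0127) x1=(1.1015, 0.1503, 0.2585) x2=(1.3946, -0.6225, -1.2859) x3=(-1.0495, -0.3082, 0.3870) x4=(-0.6783, -1.2884, -0.2681)
step 16: x0=(0.4941, -1.1771, 0.9879) x1=(1.0890, 0.1131, 0.2622) x2=(1.3488, -0.6007, -1.2624) x3=(-0.9458, -0.3538, 0.3872) x4=(-0.6309, -1.2852, -0.2718)
step 17: x0=(0.5059, -1.1605, 0.9620) x1=(1.0754, 0.0751, 0.2657) x2=(1.3021, -0.5790, -1.2378) x3=(-0.8387, -0.4000, 0.3862) x4=(-0.5819, -1.2812, -0.2752)
step 18: x0=(0.5176, -1.1434, 0.9350) x1=(1.0610, 0.0363, 0.2688) x2=(1.2545, -0.5573, -1.2121) x3=(-0.7284, -0.4466, 0.3843) x4=(-0.5315, -1.2763, -0.2784)
step 19: x0=(0.5291, -1.1259, 0.9071) x1=(1.0457, -0.0033, 0.2717) x2=(1.2061, -0.5358, -1.1854) x3=(-0.6155, -0.4934, 0.3814) x4=(-0.4798, -1.2706, -0.2813)
step 20: x0=(0.5405, -1.1080, 0.8782) x1=(1.0296, -0.0435, 0.2744) x2=(1.1569, -0.5144, -1.1577) x3=(-0.5002, -0.5403, 0.3776) x4=(-0.4268, -1.2642, -0.2840)
step 21: x0=(0.5519, -1.0897, 0.8485) x1=(1.0129, -0.0843, 0.2767) x2=(1.1071, -0.4932, -1.1291) x3=(-0.3830, -0.5872, 0.3730) x4=(-0.3726, -1.2571, -0.2865)
step 22: x0=(0.5632, -1.0712, 0.8179) x1=(0.9956, -0.1257, 0.2788) x2=(1.0567, -0.4722, -1.0997) x3=(-0.2641, -0.6341, 0.3675) x4=(-0.3174, -1.2494, -0.2888)
step 23: x0=(0.5744, -1.0524, 0.7867) x1=(0.9778, -0.1676, 0.2806) x2=(1.0058, -0.4514, -1.0694) x3=(-0.1440, -0.6807, 0.3613) x4=(-0.2613, -1.2411, -0.2909)
step 24: x0=(0.5857, -1.0335, 0.7549) x1=(0.9595, -0.2098, 0.2821) x2=(0.9545, -0.4308, -1.0384) x3=(-0.0230, -0.7271, 0.3543) x4=(-0.2043, -1.2322, -0.2929)
step 25: x0=(0.5970, -1.0144, 0.7225) x1=(0.9410, -0.2523, 0.2834) x2=(0.9029, -0.4104, -1.0067) x3=(0.0986, -0.7732, 0.3467) x4=(-0.1465, -1.2229, -0.2947)
step 26: x0=(0.6084, -0.9952, 0.6896) x1=(0.9221, -0.2951, 0.2843) x2=(0.8509, -0.3902, -0.9744) x3=(0.2205, -0.8189, 0.3384) x4=(-0.0882, -1.2132, -0.2965)
step 27: x0=(0.6198, -0.9760, 0.6564) x1=(0.9032, -0.3381, 0.2851) x2=(0.7988, -0.3702, -0.9415) x3=(0.3424, -0.8644, 0.3294) x4=(-0.0294, -1.2030, -0.2981)
step 0 velocities: v0=(0.7100, 0.1100, -0.0900) v1=(0.4200, -0.7700, 0.3400) v2=(-0.9200, 0.8400, 0.0900) v3=(0.6000, -0.9000, 0.7500) v4=(0.6800, -0.6000, -0.3300)
step 0: KE=3.4666, PE=23.0632, E=26.5299
step 27 velocities: v0=(0.4977, 0.8364, -1.4504) v1=(-0.8278, -1.8688, 0.0263) v2=(-2.2690, 0.8634, 1.4419) v3=(5.2984, -1.9704, -0.4063) v4=(2.5678, 0.4484, -0.0682)
step 27: KE=25.5158, PE=1.0042, E=26.5201

26.5201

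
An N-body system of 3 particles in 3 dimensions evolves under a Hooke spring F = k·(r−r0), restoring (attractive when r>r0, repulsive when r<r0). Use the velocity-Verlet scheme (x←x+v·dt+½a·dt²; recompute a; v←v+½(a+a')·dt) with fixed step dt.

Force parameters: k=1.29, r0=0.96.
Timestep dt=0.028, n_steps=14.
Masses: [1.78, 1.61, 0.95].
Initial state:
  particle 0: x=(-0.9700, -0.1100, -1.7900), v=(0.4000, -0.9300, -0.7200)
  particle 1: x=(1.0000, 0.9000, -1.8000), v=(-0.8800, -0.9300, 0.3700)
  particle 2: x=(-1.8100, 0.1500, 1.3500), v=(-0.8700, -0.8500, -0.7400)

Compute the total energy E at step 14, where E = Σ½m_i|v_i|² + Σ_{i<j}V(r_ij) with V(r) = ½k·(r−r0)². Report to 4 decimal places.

15.3319

step 0: x0=(-0.9700, -0.1100, -1.7900) x1=(1.0000, 0.9000, -1.8000) x2=(-1.8100, 0.1500, 1.3500)
step 1: x0=(-0.9587, -0.1358, -1.8095) x1=(0.9743, 0.8736, -1.7889) x2=(-1.8329, 0.1264, 1.3268)
step 2: x0=(-0.9470, -0.1612, -1.8278) x1=(0.9466, 0.8465, -1.7762) x2=(-1.8528, 0.1032, 1.2987)
step 3: x0=(-0.9352, -0.1862, -1.8448) x1=(0.9169, 0.8186, -1.7621) x2=(-1.8697, 0.0805, 1.2657)
step 4: x0=(-0.9232, -0.2108, -1.8605) x1=(0.8851, 0.7901, -1.7466) x2=(-1.8837, 0.0581, 1.2278)
step 5: x0=(-0.9109, -0.2349, -1.8750) x1=(0.8515, 0.7609, -1.7296) x2=(-1.8946, 0.0362, 1.1853)
step 6: x0=(-0.8986, -0.2586, -1.8882) x1=(0.8159, 0.7310, -1.7113) x2=(-1.9026, 0.0146, 1.1380)
step 7: x0=(-0.8862, -0.2820, -1.9001) x1=(0.7785, 0.7004, -1.6917) x2=(-1.9077, -0.0066, 1.0862)
step 8: x0=(-0.8736, -0.3049, -1.9108) x1=(0.7393, 0.6692, -1.6709) x2=(-1.9098, -0.0274, 1.0300)
step 9: x0=(-0.8611, -0.3275, -1.9203) x1=(0.6983, 0.6374, -1.6488) x2=(-1.9090, -0.0479, 0.9694)
step 10: x0=(-0.8485, -0.3497, -1.9285) x1=(0.6556, 0.6049, -1.6256) x2=(-1.9054, -0.0680, 0.9047)
step 11: x0=(-0.8359, -0.3715, -1.9356) x1=(0.6113, 0.5719, -1.6014) x2=(-1.8990, -0.0878, 0.8358)
step 12: x0=(-0.8234, -0.3930, -1.9415) x1=(0.5655, 0.5382, -1.5761) x2=(-1.8899, -0.1073, 0.7631)
step 13: x0=(-0.8109, -0.4141, -1.9463) x1=(0.5181, 0.5041, -1.5498) x2=(-1.8782, -0.1266, 0.6867)
step 14: x0=(-0.7985, -0.4349, -1.9500) x1=(0.4693, 0.4694, -1.5226) x2=(-1.8639, -0.1455, 0.6067)
step 0 velocities: v0=(0.4000, -0.9300, -0.7200) v1=(-0.8800, -0.9300, 0.3700) v2=(-0.8700, -0.8500, -0.7400)
step 0: KE=3.7662, PE=11.5693, E=15.3355
step 14 velocities: v0=(0.4408, -0.7374, -0.1139) v1=(-1.7664, -1.2481, 0.9846) v2=(0.5557, -0.6718, -2.9174)
step 14: KE=9.6184, PE=5.7134, E=15.3319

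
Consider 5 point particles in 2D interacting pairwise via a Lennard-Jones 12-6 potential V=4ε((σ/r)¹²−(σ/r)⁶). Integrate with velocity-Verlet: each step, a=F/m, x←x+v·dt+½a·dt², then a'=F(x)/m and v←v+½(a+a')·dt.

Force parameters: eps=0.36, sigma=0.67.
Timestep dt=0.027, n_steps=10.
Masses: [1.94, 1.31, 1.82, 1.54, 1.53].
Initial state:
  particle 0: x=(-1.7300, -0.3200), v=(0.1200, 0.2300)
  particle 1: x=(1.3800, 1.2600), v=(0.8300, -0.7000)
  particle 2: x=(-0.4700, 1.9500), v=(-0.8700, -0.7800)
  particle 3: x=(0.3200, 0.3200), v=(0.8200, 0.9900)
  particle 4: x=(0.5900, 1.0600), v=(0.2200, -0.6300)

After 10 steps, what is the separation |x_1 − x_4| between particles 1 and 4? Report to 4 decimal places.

0.8016

step 0: x0=(-1.7300, -0.3200) x1=(1.3800, 1.2600) x2=(-0.4700, 1.9500) x3=(0.3200, 0.3200) x4=(0.5900, 1.0600)
step 1: x0=(-1.7268, -0.3138) x1=(1.4021, 1.2410) x2=(-0.4935, 1.9289) x3=(0.3422, 0.3470) x4=(0.5961, 1.0428)
step 2: x0=(-1.7235, -0.3076) x1=(1.4234, 1.2218) x2=(-0.5169, 1.9078) x3=(0.3644, 0.3737) x4=(0.6029, 1.0261)
step 3: x0=(-1.7203, -0.3014) x1=(1.4440, 1.2024) x2=(-0.5403, 1.8867) x3=(0.3856, 0.3977) x4=(0.6113, 1.0123)
step 4: x0=(-1.7170, -0.2952) x1=(1.4638, 1.1828) x2=(-0.5638, 1.8656) x3=(0.4036, 0.4131) x4=(0.6235, 1.0074)
step 5: x0=(-1.7138, -0.2889) x1=(1.4830, 1.1631) x2=(-0.5871, 1.8444) x3=(0.4160, 0.4133) x4=(0.6418, 1.0180)
step 6: x0=(-1.7105, -0.2827) x1=(1.5013, 1.1432) x2=(-0.6105, 1.8232) x3=(0.4244, 0.4024) x4=(0.6650, 1.0398)
step 7: x0=(-1.7073, -0.2765) x1=(1.5190, 1.1231) x2=(-0.6338, 1.8021) x3=(0.4312, 0.3874) x4=(0.6902, 1.0659)
step 8: x0=(-1.7040, -0.2703) x1=(1.5358, 1.1030) x2=(-0.6571, 1.7808) x3=(0.4377, 0.3717) x4=(0.7164, 1.0928)
step 9: x0=(-1.7008, -0.2641) x1=(1.5519, 1.0828) x2=(-0.6805, 1.7596) x3=(0.4445, 0.3564) x4=(0.7430, 1.1194)
step 10: x0=(-1.6975, -0.2579) x1=(1.5673, 1.0627) x2=(-0.7037, 1.7384) x3=(0.4514, 0.3416) x4=(0.7700, 1.1454)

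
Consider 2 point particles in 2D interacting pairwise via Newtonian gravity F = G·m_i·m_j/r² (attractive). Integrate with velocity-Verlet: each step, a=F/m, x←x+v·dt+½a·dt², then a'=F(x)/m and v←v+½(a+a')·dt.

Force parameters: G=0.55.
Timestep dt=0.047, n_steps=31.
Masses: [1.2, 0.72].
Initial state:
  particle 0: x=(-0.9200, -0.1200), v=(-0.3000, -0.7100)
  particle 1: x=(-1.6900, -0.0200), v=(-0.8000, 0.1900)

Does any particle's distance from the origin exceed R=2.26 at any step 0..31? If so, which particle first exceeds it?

no

step 0: x0=(-0.9200, -0.1200) x1=(-1.6900, -0.0200)
step 1: x0=(-0.9348, -0.1533) x1=(-1.7264, -0.0112)
step 2: x0=(-0.9510, -0.1863) x1=(-1.7606, -0.0028)
step 3: x0=(-0.9684, -0.2191) x1=(-1.7927, 0.0051)
step 4: x0=(-0.9869, -0.2515) x1=(-1.8229, 0.0124)
step 5: x0=(-1.0065, -0.2836) x1=(-1.8513, 0.0193)
step 6: x0=(-1.0272, -0.3153) x1=(-1.8780, 0.0255)
step 7: x0=(-1.0488, -0.3467) x1=(-1.9030, 0.0310)
step 8: x0=(-1.0713, -0.3776) x1=(-1.9266, 0.0359)
step 9: x0=(-1.0948, -0.4082) x1=(-1.9486, 0.0401)
step 10: x0=(-1.1190, -0.4382) x1=(-1.9693, 0.0435)
step 11: x0=(-1.1440, -0.4679) x1=(-1.9887, 0.0462)
step 12: x0=(-1.1698, -0.4970) x1=(-2.0068, 0.0481)
step 13: x0=(-1.1964, -0.5257) x1=(-2.0237, 0.0493)
step 14: x0=(-1.2236, -0.5539) x1=(-2.0394, 0.0496)
step 15: x0=(-1.2516, -0.5816) x1=(-2.0539, 0.0490)
step 16: x0=(-1.2801, -0.6088) x1=(-2.0674, 0.0476)
step 17: x0=(-1.3094, -0.6354) x1=(-2.0797, 0.0453)
step 18: x0=(-1.3392, -0.6615) x1=(-2.0911, 0.0421)
step 19: x0=(-1.3697, -0.6870) x1=(-2.1014, 0.0380)
step 20: x0=(-1.4007, -0.7120) x1=(-2.1108, 0.0329)
step 21: x0=(-1.4323, -0.7363) x1=(-2.1192, 0.0268)
step 22: x0=(-1.4645, -0.7600) x1=(-2.1267, 0.0196)
step 23: x0=(-1.4972, -0.7831) x1=(-2.1333, 0.0114)
step 24: x0=(-1.5304, -0.8056) x1=(-2.1390, 0.0021)
step 25: x0=(-1.5642, -0.8273) x1=(-2.1439, -0.0083)
step 26: x0=(-1.5984, -0.8484) x1=(-2.1479, -0.0199)
step 27: x0=(-1.6331, -0.8687) x1=(-2.1511, -0.0328)
step 28: x0=(-1.6684, -0.8882) x1=(-2.1535, -0.0469)
step 29: x0=(-1.7040, -0.9069) x1=(-2.1552, -0.0624)
step 30: x0=(-1.7402, -0.9248) x1=(-2.1561, -0.0792)
step 31: x0=(-1.7767, -0.9418) x1=(-2.1562, -0.0976)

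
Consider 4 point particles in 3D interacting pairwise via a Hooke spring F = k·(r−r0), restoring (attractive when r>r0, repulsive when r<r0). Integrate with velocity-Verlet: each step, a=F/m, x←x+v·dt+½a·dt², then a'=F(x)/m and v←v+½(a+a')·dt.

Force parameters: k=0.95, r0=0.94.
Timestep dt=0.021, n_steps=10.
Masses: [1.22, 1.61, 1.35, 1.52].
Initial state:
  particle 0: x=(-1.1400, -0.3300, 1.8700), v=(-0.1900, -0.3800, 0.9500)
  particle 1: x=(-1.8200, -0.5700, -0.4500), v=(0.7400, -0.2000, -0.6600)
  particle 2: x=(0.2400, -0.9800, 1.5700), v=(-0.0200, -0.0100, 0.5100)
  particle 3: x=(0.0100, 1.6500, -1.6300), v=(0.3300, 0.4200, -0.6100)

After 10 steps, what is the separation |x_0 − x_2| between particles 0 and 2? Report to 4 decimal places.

1.5200

step 0: x0=(-1.1400, -0.3300, 1.8700) x1=(-1.8200, -0.5700, -0.4500) x2=(0.2400, -0.9800, 1.5700) x3=(0.0100, 1.6500, -1.6300)
step 1: x0=(-1.1438, -0.3378, 1.8892) x1=(-1.8041, -0.5740, -0.4636) x2=(0.2393, -0.9798, 1.5801) x3=(0.0167, 1.6581, -1.6420)
step 2: x0=(-1.1473, -0.3452, 1.9070) x1=(-1.7873, -0.5777, -0.4767) x2=(0.2378, -0.9788, 1.5891) x3=(0.0228, 1.6648, -1.6523)
step 3: x0=(-1.1504, -0.3522, 1.9232) x1=(-1.7698, -0.5809, -0.4892) x2=(0.2358, -0.9770, 1.5969) x3=(0.0283, 1.6701, -1.6609)
step 4: x0=(-1.1531, -0.3587, 1.9379) x1=(-1.7515, -0.5838, -0.5012) x2=(0.2331, -0.9745, 1.6035) x3=(0.0333, 1.6739, -1.6679)
step 5: x0=(-1.1554, -0.3649, 1.9511) x1=(-1.7324, -0.5863, -0.5127) x2=(0.2298, -0.9711, 1.6089) x3=(0.0377, 1.6763, -1.6731)
step 6: x0=(-1.1574, -0.3707, 1.9627) x1=(-1.7126, -0.5885, -0.5235) x2=(0.2258, -0.9669, 1.6131) x3=(0.0416, 1.6773, -1.6766)
step 7: x0=(-1.1590, -0.3760, 1.9727) x1=(-1.6920, -0.5902, -0.5338) x2=(0.2212, -0.9619, 1.6161) x3=(0.0450, 1.6768, -1.6784)
step 8: x0=(-1.1601, -0.3809, 1.9812) x1=(-1.6706, -0.5916, -0.5435) x2=(0.2161, -0.9562, 1.6180) x3=(0.0477, 1.6748, -1.6785)
step 9: x0=(-1.1609, -0.3853, 1.9881) x1=(-1.6486, -0.5926, -0.5527) x2=(0.2103, -0.9497, 1.6186) x3=(0.0500, 1.6714, -1.6769)
step 10: x0=(-1.1613, -0.3894, 1.9934) x1=(-1.6258, -0.5932, -0.5612) x2=(0.2039, -0.9424, 1.6180) x3=(0.0516, 1.6666, -1.6736)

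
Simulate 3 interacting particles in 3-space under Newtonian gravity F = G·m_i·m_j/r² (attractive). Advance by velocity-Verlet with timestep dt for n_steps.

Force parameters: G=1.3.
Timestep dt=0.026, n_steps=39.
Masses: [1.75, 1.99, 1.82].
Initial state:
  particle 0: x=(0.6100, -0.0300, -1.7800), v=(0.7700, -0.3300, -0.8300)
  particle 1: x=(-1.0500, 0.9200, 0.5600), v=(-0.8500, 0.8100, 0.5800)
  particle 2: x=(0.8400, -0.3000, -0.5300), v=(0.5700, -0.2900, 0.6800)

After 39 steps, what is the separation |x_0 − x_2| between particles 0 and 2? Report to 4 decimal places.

step 0: x0=(0.6100, -0.0300, -1.7800) x1=(-1.0500, 0.9200, 0.5600) x2=(0.8400, -0.3000, -0.5300)
step 1: x0=(0.6301, -0.0386, -1.8011) x1=(-1.0720, 0.9410, 0.5750) x2=(0.8546, -0.3074, -0.5127)
step 2: x0=(0.6502, -0.0474, -1.8211) x1=(-1.0936, 0.9618, 0.5897) x2=(0.8689, -0.3144, -0.4961)
step 3: x0=(0.6703, -0.0563, -1.8402) x1=(-1.1150, 0.9824, 0.6042) x2=(0.8829, -0.3212, -0.4802)
step 4: x0=(0.6905, -0.0653, -1.8583) x1=(-1.1362, 1.0029, 0.6185) x2=(0.8965, -0.3277, -0.4650)
step 5: x0=(0.7106, -0.0743, -1.8756) x1=(-1.1571, 1.0232, 0.6326) x2=(0.9099, -0.3340, -0.4503)
step 6: x0=(0.7308, -0.0835, -1.8920) x1=(-1.1777, 1.0433, 0.6465) x2=(0.9229, -0.3400, -0.4363)
step 7: x0=(0.7510, -0.0927, -1.9076) x1=(-1.1981, 1.0633, 0.6602) x2=(0.9357, -0.3457, -0.4229)
step 8: x0=(0.7712, -0.1020, -1.9225) x1=(-1.2183, 1.0832, 0.6737) x2=(0.9482, -0.3513, -0.4100)
step 9: x0=(0.7914, -0.1113, -1.9365) x1=(-1.2383, 1.1029, 0.6871) x2=(0.9605, -0.3566, -0.3977)
step 10: x0=(0.8116, -0.1207, -1.9498) x1=(-1.2580, 1.1224, 0.7003) x2=(0.9726, -0.3617, -0.3859)
step 11: x0=(0.8318, -0.1302, -1.9624) x1=(-1.2775, 1.1418, 0.7133) x2=(0.9844, -0.3666, -0.3746)
step 12: x0=(0.8520, -0.1397, -1.9743) x1=(-1.2968, 1.1611, 0.7262) x2=(0.9961, -0.3713, -0.3639)
step 13: x0=(0.8721, -0.1492, -1.9855) x1=(-1.3159, 1.1802, 0.7389) x2=(1.0075, -0.3759, -0.3536)
step 14: x0=(0.8922, -0.1588, -1.9960) x1=(-1.3348, 1.1993, 0.7515) x2=(1.0187, -0.3802, -0.3438)
step 15: x0=(0.9123, -0.1684, -2.0059) x1=(-1.3535, 1.2181, 0.7640) x2=(1.0297, -0.3844, -0.3345)
step 16: x0=(0.9323, -0.1780, -2.0151) x1=(-1.3720, 1.2369, 0.7763) x2=(1.0406, -0.3884, -0.3257)
step 17: x0=(0.9523, -0.1876, -2.0237) x1=(-1.3903, 1.2555, 0.7885) x2=(1.0513, -0.3923, -0.3173)
step 18: x0=(0.9723, -0.1973, -2.0317) x1=(-1.4084, 1.2741, 0.8005) x2=(1.0618, -0.3960, -0.3094)
step 19: x0=(0.9923, -0.2070, -2.0391) x1=(-1.4263, 1.2925, 0.8124) x2=(1.0721, -0.3995, -0.3019)
step 20: x0=(1.0122, -0.2167, -2.0459) x1=(-1.4441, 1.3107, 0.8242) x2=(1.0823, -0.4029, -0.2949)
step 21: x0=(1.0320, -0.2265, -2.0521) x1=(-1.4617, 1.3289, 0.8359) x2=(1.0924, -0.4062, -0.2883)
step 22: x0=(1.0518, -0.2362, -2.0577) x1=(-1.4791, 1.3470, 0.8475) x2=(1.1023, -0.4093, -0.2821)
step 23: x0=(1.0716, -0.2459, -2.0628) x1=(-1.4964, 1.3649, 0.8590) x2=(1.1121, -0.4124, -0.2763)
step 24: x0=(1.0913, -0.2557, -2.0673) x1=(-1.5135, 1.3827, 0.8703) x2=(1.1217, -0.4152, -0.2710)
step 25: x0=(1.1110, -0.2655, -2.0712) x1=(-1.5304, 1.4005, 0.8816) x2=(1.1312, -0.4180, -0.2661)
step 26: x0=(1.1306, -0.2752, -2.0746) x1=(-1.5472, 1.4181, 0.8927) x2=(1.1406, -0.4206, -0.2616)
step 27: x0=(1.1501, -0.2850, -2.0775) x1=(-1.5638, 1.4356, 0.9038) x2=(1.1499, -0.4232, -0.2575)
step 28: x0=(1.1696, -0.2948, -2.0798) x1=(-1.5803, 1.4530, 0.9147) x2=(1.1590, -0.4256, -0.2539)
step 29: x0=(1.1891, -0.3046, -2.0815) x1=(-1.5966, 1.4703, 0.9256) x2=(1.1681, -0.4279, -0.2506)
step 30: x0=(1.2085, -0.3143, -2.0828) x1=(-1.6128, 1.4876, 0.9363) x2=(1.1771, -0.4301, -0.2478)
step 31: x0=(1.2278, -0.3241, -2.0835) x1=(-1.6288, 1.5047, 0.9470) x2=(1.1859, -0.4322, -0.2454)
step 32: x0=(1.2470, -0.3338, -2.0837) x1=(-1.6447, 1.5217, 0.9576) x2=(1.1947, -0.4342, -0.2433)
step 33: x0=(1.2662, -0.3436, -2.0833) x1=(-1.6604, 1.5386, 0.9681) x2=(1.2033, -0.4361, -0.2417)
step 34: x0=(1.2853, -0.3533, -2.0824) x1=(-1.6760, 1.5555, 0.9785) x2=(1.2119, -0.4379, -0.2405)
step 35: x0=(1.3044, -0.3631, -2.0810) x1=(-1.6915, 1.5722, 0.9888) x2=(1.2204, -0.4396, -0.2397)
step 36: x0=(1.3234, -0.3728, -2.0791) x1=(-1.7069, 1.5889, 0.9990) x2=(1.2289, -0.4412, -0.2393)
step 37: x0=(1.3423, -0.3825, -2.0767) x1=(-1.7221, 1.6055, 1.0092) x2=(1.2372, -0.4428, -0.2394)
step 38: x0=(1.3611, -0.3922, -2.0737) x1=(-1.7372, 1.6220, 1.0192) x2=(1.2455, -0.4443, -0.2398)
step 39: x0=(1.3799, -0.4018, -2.0703) x1=(-1.7521, 1.6384, 1.0292) x2=(1.2537, -0.4457, -0.2406)

1.8345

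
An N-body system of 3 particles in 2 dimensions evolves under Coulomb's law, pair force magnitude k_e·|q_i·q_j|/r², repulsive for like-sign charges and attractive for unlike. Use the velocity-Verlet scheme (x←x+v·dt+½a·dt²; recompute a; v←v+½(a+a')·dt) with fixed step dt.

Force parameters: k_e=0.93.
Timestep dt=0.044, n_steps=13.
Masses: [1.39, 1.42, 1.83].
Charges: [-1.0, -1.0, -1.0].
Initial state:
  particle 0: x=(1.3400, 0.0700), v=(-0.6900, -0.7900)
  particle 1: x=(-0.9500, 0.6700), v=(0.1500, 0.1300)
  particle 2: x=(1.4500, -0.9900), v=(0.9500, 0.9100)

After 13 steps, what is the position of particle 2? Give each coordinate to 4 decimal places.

step 0: x0=(1.3400, 0.0700) x1=(-0.9500, 0.6700) x2=(1.4500, -0.9900)
step 1: x0=(1.3097, 0.0358) x1=(-0.9436, 0.6758) x2=(1.4919, -0.9504)
step 2: x0=(1.2794, 0.0028) x1=(-0.9375, 0.6817) x2=(1.5341, -0.9119)
step 3: x0=(1.2489, -0.0289) x1=(-0.9318, 0.6878) x2=(1.5766, -0.8744)
step 4: x0=(1.2181, -0.0593) x1=(-0.9264, 0.6940) x2=(1.6197, -0.8382)
step 5: x0=(1.1868, -0.0882) x1=(-0.9213, 0.7004) x2=(1.6635, -0.8031)
step 6: x0=(1.1547, -0.1157) x1=(-0.9167, 0.7070) x2=(1.7081, -0.7692)
step 7: x0=(1.1217, -0.1420) x1=(-0.9124, 0.7137) x2=(1.7536, -0.7364)
step 8: x0=(1.0877, -0.1672) x1=(-0.9084, 0.7206) x2=(1.8002, -0.7045)
step 9: x0=(1.0527, -0.1915) x1=(-0.9048, 0.7276) x2=(1.8479, -0.6734)
step 10: x0=(1.0166, -0.2152) x1=(-0.9016, 0.7349) x2=(1.8967, -0.6430)
step 11: x0=(0.9796, -0.2384) x1=(-0.8987, 0.7423) x2=(1.9464, -0.6130)
step 12: x0=(0.9417, -0.2613) x1=(-0.8962, 0.7499) x2=(1.9971, -0.5834)
step 13: x0=(0.9031, -0.2840) x1=(-0.8941, 0.7576) x2=(2.0487, -0.5541)

(2.0487, -0.5541)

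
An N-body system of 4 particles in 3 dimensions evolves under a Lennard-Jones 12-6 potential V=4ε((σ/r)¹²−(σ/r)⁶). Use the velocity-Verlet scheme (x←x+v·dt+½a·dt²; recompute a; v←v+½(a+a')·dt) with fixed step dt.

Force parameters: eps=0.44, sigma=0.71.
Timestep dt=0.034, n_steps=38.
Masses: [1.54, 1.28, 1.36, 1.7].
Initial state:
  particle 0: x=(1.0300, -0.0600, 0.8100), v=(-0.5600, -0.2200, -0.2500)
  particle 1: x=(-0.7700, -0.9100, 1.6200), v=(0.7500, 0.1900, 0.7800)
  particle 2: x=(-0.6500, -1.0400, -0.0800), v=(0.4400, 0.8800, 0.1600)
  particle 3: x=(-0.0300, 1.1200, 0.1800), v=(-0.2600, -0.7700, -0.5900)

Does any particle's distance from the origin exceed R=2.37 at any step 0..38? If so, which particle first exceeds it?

yes, particle 1

step 0: x0=(1.0300, -0.0600, 0.8100) x1=(-0.7700, -0.9100, 1.6200) x2=(-0.6500, -1.0400, -0.0800) x3=(-0.0300, 1.1200, 0.1800)
step 1: x0=(1.0109, -0.0675, 0.8015) x1=(-0.7445, -0.9035, 1.6465) x2=(-0.6350, -1.0101, -0.0745) x3=(-0.0388, 1.0938, 0.1599)
step 2: x0=(0.9919, -0.0749, 0.7930) x1=(-0.7190, -0.8971, 1.6730) x2=(-0.6201, -0.9801, -0.0691) x3=(-0.0477, 1.0676, 0.1399)
step 3: x0=(0.9728, -0.0824, 0.7845) x1=(-0.6935, -0.8906, 1.6994) x2=(-0.6051, -0.9502, -0.0636) x3=(-0.0565, 1.0414, 0.1199)
step 4: x0=(0.9536, -0.0898, 0.7759) x1=(-0.6679, -0.8841, 1.7258) x2=(-0.5901, -0.9202, -0.0580) x3=(-0.0653, 1.0151, 0.0998)
step 5: x0=(0.9345, -0.0972, 0.7674) x1=(-0.6424, -0.8777, 1.7522) x2=(-0.5751, -0.8903, -0.0525) x3=(-0.0740, 0.9888, 0.0798)
step 6: x0=(0.9153, -0.1046, 0.7588) x1=(-0.6169, -0.8712, 1.7786) x2=(-0.5601, -0.8603, -0.0469) x3=(-0.0828, 0.9625, 0.0598)
step 7: x0=(0.8960, -0.1120, 0.7502) x1=(-0.5913, -0.8647, 1.8050) x2=(-0.5451, -0.8303, -0.0413) x3=(-0.0915, 0.9362, 0.0398)
step 8: x0=(0.8768, -0.1194, 0.7416) x1=(-0.5658, -0.8582, 1.8313) x2=(-0.5301, -0.8003, -0.0356) x3=(-0.1003, 0.9098, 0.0199)
step 9: x0=(0.8574, -0.1268, 0.7330) x1=(-0.5402, -0.8517, 1.8576) x2=(-0.5150, -0.7702, -0.0300) x3=(-0.1090, 0.8834, -0.0001)
step 10: x0=(0.8381, -0.1341, 0.7243) x1=(-0.5146, -0.8452, 1.8839) x2=(-0.4999, -0.7401, -0.0243) x3=(-0.1177, 0.8569, -0.0200)
step 11: x0=(0.8186, -0.1415, 0.7157) x1=(-0.4890, -0.8387, 1.9101) x2=(-0.4848, -0.7100, -0.0186) x3=(-0.1264, 0.8304, -0.0400)
step 12: x0=(0.7991, -0.1488, 0.7070) x1=(-0.4634, -0.8322, 1.9363) x2=(-0.4696, -0.6798, -0.0128) x3=(-0.1350, 0.8038, -0.0599)
step 13: x0=(0.7795, -0.1561, 0.6982) x1=(-0.4378, -0.8257, 1.9626) x2=(-0.4544, -0.6495, -0.0071) x3=(-0.1437, 0.7772, -0.0797)
step 14: x0=(0.7599, -0.1634, 0.6894) x1=(-0.4122, -0.8192, 1.9887) x2=(-0.4391, -0.6191, -0.0012) x3=(-0.1523, 0.7504, -0.0996)
step 15: x0=(0.7401, -0.1707, 0.6806) x1=(-0.3866, -0.8126, 2.0149) x2=(-0.4237, -0.5886, 0.0046) x3=(-0.1609, 0.7236, -0.1194)
step 16: x0=(0.7202, -0.1781, 0.6717) x1=(-0.3609, -0.8061, 2.0411) x2=(-0.4082, -0.5580, 0.0105) x3=(-0.1695, 0.6966, -0.1392)
step 17: x0=(0.7002, -0.1854, 0.6627) x1=(-0.3353, -0.7995, 2.0672) x2=(-0.3926, -0.5271, 0.0165) x3=(-0.1781, 0.6694, -0.1589)
step 18: x0=(0.6800, -0.1927, 0.6536) x1=(-0.3097, -0.7930, 2.0933) x2=(-0.3768, -0.4959, 0.0224) x3=(-0.1867, 0.6420, -0.1786)
step 19: x0=(0.6596, -0.2000, 0.6444) x1=(-0.2840, -0.7864, 2.1194) x2=(-0.3607, -0.4644, 0.0285) x3=(-0.1953, 0.6143, -0.1981)
step 20: x0=(0.6390, -0.2073, 0.6351) x1=(-0.2583, -0.7798, 2.1454) x2=(-0.3444, -0.4323, 0.0346) x3=(-0.2040, 0.5862, -0.2176)
step 21: x0=(0.6181, -0.2146, 0.6255) x1=(-0.2326, -0.7733, 2.1715) x2=(-0.3277, -0.3996, 0.0407) x3=(-0.2126, 0.5576, -0.2369)
step 22: x0=(0.5968, -0.2220, 0.6158) x1=(-0.2070, -0.7667, 2.1975) x2=(-0.3105, -0.3660, 0.0468) x3=(-0.2213, 0.5282, -0.2560)
step 23: x0=(0.5750, -0.2294, 0.6057) x1=(-0.1813, -0.7601, 2.2235) x2=(-0.2928, -0.3313, 0.0529) x3=(-0.2300, 0.4981, -0.2747)
step 24: x0=(0.5526, -0.2368, 0.5952) x1=(-0.1556, -0.7535, 2.2495) x2=(-0.2744, -0.2954, 0.0589) x3=(-0.2388, 0.4669, -0.2931)
step 25: x0=(0.5295, -0.2442, 0.5843) x1=(-0.1299, -0.7469, 2.2755) x2=(-0.2552, -0.2585, 0.0649) x3=(-0.2475, 0.4350, -0.3110)
step 26: x0=(0.5056, -0.2516, 0.5727) x1=(-0.1042, -0.7403, 2.3014) x2=(-0.2350, -0.2219, 0.0718) x3=(-0.2562, 0.4032, -0.3290)
step 27: x0=(0.4806, -0.2589, 0.5604) x1=(-0.0785, -0.7337, 2.3274) x2=(-0.2137, -0.1894, 0.0819) x3=(-0.2649, 0.3747, -0.3490)
step 28: x0=(0.4547, -0.2660, 0.5476) x1=(-0.0527, -0.7271, 2.3533) x2=(-0.1906, -0.1665, 0.1001) x3=(-0.2742, 0.3538, -0.3747)
step 29: x0=(0.4290, -0.2731, 0.5347) x1=(-0.0270, -0.7205, 2.3792) x2=(-0.1661, -0.1531, 0.1267) x3=(-0.2847, 0.3403, -0.4073)
step 30: x0=(0.4081, -0.2812, 0.5252) x1=(-0.0013, -0.7138, 2.4051) x2=(-0.1464, -0.1425, 0.1537) x3=(-0.2959, 0.3300, -0.4433)
step 31: x0=(0.4059, -0.2938, 0.5282) x1=(0.0244, -0.7072, 2.4309) x2=(-0.1476, -0.1274, 0.1674) x3=(-0.3072, 0.3202, -0.4798)
step 32: x0=(0.4225, -0.3122, 0.5434) x1=(0.0501, -0.7006, 2.4568) x2=(-0.1703, -0.1056, 0.1670) x3=(-0.3184, 0.3103, -0.5162)
step 33: x0=(0.4440, -0.3321, 0.5616) x1=(0.0759, -0.6940, 2.4827) x2=(-0.1986, -0.0817, 0.1626) x3=(-0.3296, 0.3000, -0.5521)
step 34: x0=(0.4654, -0.3521, 0.5798) x1=(0.1016, -0.6873, 2.5085) x2=(-0.2270, -0.0574, 0.1576) x3=(-0.3405, 0.2895, -0.5875)
step 35: x0=(0.4860, -0.3717, 0.5974) x1=(0.1273, -0.6807, 2.5343) x2=(-0.2545, -0.0331, 0.1523) x3=(-0.3514, 0.2787, -0.6221)
step 36: x0=(0.5057, -0.3909, 0.6146) x1=(0.1531, -0.6741, 2.5601) x2=(-0.2812, -0.0089, 0.1467) x3=(-0.3622, 0.2675, -0.6560)
step 37: x0=(0.5247, -0.4097, 0.6313) x1=(0.1788, -0.6674, 2.5859) x2=(-0.3074, 0.0154, 0.1403) x3=(-0.3728, 0.2561, -0.6890)
step 38: x0=(0.5433, -0.4284, 0.6478) x1=(0.2045, -0.6608, 2.6117) x2=(-0.3331, 0.0397, 0.1331) x3=(-0.3834, 0.2443, -0.7210)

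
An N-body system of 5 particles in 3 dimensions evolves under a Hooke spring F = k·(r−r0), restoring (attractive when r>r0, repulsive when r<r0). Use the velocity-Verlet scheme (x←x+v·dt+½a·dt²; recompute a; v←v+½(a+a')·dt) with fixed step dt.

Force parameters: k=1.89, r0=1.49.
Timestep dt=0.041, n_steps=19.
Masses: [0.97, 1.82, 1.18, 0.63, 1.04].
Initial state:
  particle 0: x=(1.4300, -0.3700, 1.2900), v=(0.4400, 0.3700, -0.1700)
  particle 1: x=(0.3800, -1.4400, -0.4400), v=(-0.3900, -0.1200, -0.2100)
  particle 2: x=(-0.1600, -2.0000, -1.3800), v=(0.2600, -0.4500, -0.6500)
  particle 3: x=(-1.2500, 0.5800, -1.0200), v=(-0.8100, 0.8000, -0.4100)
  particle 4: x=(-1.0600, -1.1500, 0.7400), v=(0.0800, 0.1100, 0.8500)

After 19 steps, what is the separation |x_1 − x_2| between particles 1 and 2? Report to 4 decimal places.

step 0: x0=(1.4300, -0.3700, 1.2900) x1=(0.3800, -1.4400, -0.4400) x2=(-0.1600, -2.0000, -1.3800) x3=(-1.2500, 0.5800, -1.0200) x4=(-1.0600, -1.1500, 0.7400)
step 1: x0=(1.4415, -0.3566, 1.2769) x1=(0.3635, -1.4437, -0.4479) x2=(-0.1494, -2.0153, -1.4035) x3=(-1.2759, 0.6043, -1.0314) x4=(-1.0542, -1.1445, 0.7725)
step 2: x0=(1.4399, -0.3469, 1.2515) x1=(0.3461, -1.4447, -0.4544) x2=(-0.1392, -2.0239, -1.4205) x3=(-1.2868, 0.6112, -1.0317) x4=(-1.0432, -1.1371, 0.7999)
step 3: x0=(1.4251, -0.3409, 1.2139) x1=(0.3278, -1.4432, -0.4594) x2=(-0.1292, -2.0259, -1.4310) x3=(-1.2824, 0.6004, -1.0209) x4=(-1.0271, -1.1277, 0.8220)
step 4: x0=(1.3975, -0.3386, 1.1646) x1=(0.3086, -1.4391, -0.4631) x2=(-0.1197, -2.0211, -1.4348) x3=(-1.2631, 0.5723, -0.9995) x4=(-1.0062, -1.1164, 0.8385)
step 5: x0=(1.3576, -0.3399, 1.1041) x1=(0.2885, -1.4324, -0.4653) x2=(-0.1106, -2.0097, -1.4320) x3=(-1.2293, 0.5274, -0.9678) x4=(-0.9805, -1.1035, 0.8493)
step 6: x0=(1.3060, -0.3449, 1.0332) x1=(0.2677, -1.4234, -0.4661) x2=(-0.1019, -1.9919, -1.4229) x3=(-1.1818, 0.4668, -0.9267) x4=(-0.9504, -1.0891, 0.8545)
step 7: x0=(1.2437, -0.3533, 0.9527) x1=(0.2462, -1.4122, -0.4655) x2=(-0.0938, -1.9681, -1.4076) x3=(-1.1218, 0.3917, -0.8771) x4=(-0.9161, -1.0734, 0.8542)
step 8: x0=(1.1717, -0.3650, 0.8636) x1=(0.2242, -1.3990, -0.4637) x2=(-0.0862, -1.9387, -1.3866) x3=(-1.0506, 0.3037, -0.8202) x4=(-0.8782, -1.0567, 0.8485)
step 9: x0=(1.0914, -0.3797, 0.7672) x1=(0.2018, -1.3841, -0.4607) x2=(-0.0791, -1.9042, -1.3603) x3=(-0.9698, 0.2047, -0.7571) x4=(-0.8369, -1.0393, 0.8379)
step 10: x0=(1.0041, -0.3971, 0.6646) x1=(0.1790, -1.3677, -0.4565) x2=(-0.0724, -1.8652, -1.3292) x3=(-0.8811, 0.0968, -0.6894) x4=(-0.7929, -1.0216, 0.8228)
step 11: x0=(0.9113, -0.4170, 0.5571) x1=(0.1562, -1.3502, -0.4513) x2=(-0.0662, -1.8225, -1.2939) x3=(-0.7865, -0.0177, -0.6183) x4=(-0.7466, -1.0038, 0.8037)
step 12: x0=(0.8145, -0.4388, 0.4460) x1=(0.1334, -1.3319, -0.4451) x2=(-0.0605, -1.7767, -1.2551) x3=(-0.6879, -0.1367, -0.5454) x4=(-0.6986, -0.9863, 0.7813)
step 13: x0=(0.7154, -0.4621, 0.3325) x1=(0.1107, -1.3133, -0.4382) x2=(-0.0551, -1.7286, -1.2136) x3=(-0.5874, -0.2578, -0.4720) x4=(-0.6494, -0.9694, 0.7564)
step 14: x0=(0.6157, -0.4862, 0.2177) x1=(0.0884, -1.2948, -0.4306) x2=(-0.0501, -1.6790, -1.1703) x3=(-0.4868, -0.3789, -0.3993) x4=(-0.5996, -0.9532, 0.7298)
step 15: x0=(0.5168, -0.5105, 0.1027) x1=(0.0664, -1.2768, -0.4224) x2=(-0.0455, -1.6287, -1.1260) x3=(-0.3882, -0.4980, -0.3283) x4=(-0.5498, -0.9381, 0.7024)
step 16: x0=(0.4202, -0.5340, -0.0117) x1=(0.0448, -1.2599, -0.4140) x2=(-0.0412, -1.5784, -1.0817) x3=(-0.2930, -0.6135, -0.2594) x4=(-0.5005, -0.9239, 0.6753)
step 17: x0=(0.3273, -0.5556, -0.1253) x1=(0.0238, -1.2444, -0.4055) x2=(-0.0373, -1.5288, -1.0383) x3=(-0.2027, -0.7247, -0.1927) x4=(-0.4521, -0.9108, 0.6493)
step 18: x0=(0.2389, -0.5738, -0.2381) x1=(0.0032, -1.2308, -0.3970) x2=(-0.0338, -1.4805, -0.9968) x3=(-0.1179, -0.8318, -0.1266) x4=(-0.4049, -0.8985, 0.6256)
step 19: x0=(0.1549, -0.5867, -0.3516) x1=(-0.0171, -1.2195, -0.3890) x2=(-0.0306, -1.4341, -0.9580) x3=(-0.0373, -0.9363, -0.0581) x4=(-0.3594, -0.8866, 0.6048)

0.6082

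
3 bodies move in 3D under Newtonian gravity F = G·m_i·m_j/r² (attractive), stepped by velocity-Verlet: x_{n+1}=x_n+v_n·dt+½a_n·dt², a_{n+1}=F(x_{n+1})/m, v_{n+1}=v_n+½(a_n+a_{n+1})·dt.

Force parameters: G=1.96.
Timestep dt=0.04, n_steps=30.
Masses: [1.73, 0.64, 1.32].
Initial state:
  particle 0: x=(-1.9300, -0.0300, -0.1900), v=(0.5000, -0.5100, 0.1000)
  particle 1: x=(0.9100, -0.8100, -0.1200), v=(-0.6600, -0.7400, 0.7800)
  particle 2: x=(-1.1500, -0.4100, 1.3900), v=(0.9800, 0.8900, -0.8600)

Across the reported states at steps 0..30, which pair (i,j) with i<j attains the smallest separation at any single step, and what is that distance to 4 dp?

pair (0,2), distance 0.7799

step 0: x0=(-1.9300, -0.0300, -0.1900) x1=(0.9100, -0.8100, -0.1200) x2=(-1.1500, -0.4100, 1.3900)
step 1: x0=(-1.9096, -0.0506, -0.1854) x1=(0.8831, -0.8395, -0.0886) x2=(-1.1110, -0.3742, 1.3548)
step 2: x0=(-1.8884, -0.0714, -0.1797) x1=(0.8550, -0.8686, -0.0569) x2=(-1.0726, -0.3382, 1.3179)
step 3: x0=(-1.8663, -0.0926, -0.1728) x1=(0.8257, -0.8975, -0.0248) x2=(-1.0348, -0.3020, 1.2792)
step 4: x0=(-1.8432, -0.1140, -0.1646) x1=(0.7951, -0.9259, 0.0077) x2=(-0.9976, -0.2657, 1.2386)
step 5: x0=(-1.8191, -0.1356, -0.1550) x1=(0.7633, -0.9539, 0.0406) x2=(-0.9611, -0.2292, 1.1962)
step 6: x0=(-1.7939, -0.1574, -0.1441) x1=(0.7301, -0.9814, 0.0738) x2=(-0.9255, -0.1928, 1.1517)
step 7: x0=(-1.7674, -0.1794, -0.1318) x1=(0.6954, -1.0084, 0.1075) x2=(-0.8907, -0.1565, 1.1052)
step 8: x0=(-1.7397, -0.2014, -0.1179) x1=(0.6593, -1.0346, 0.1416) x2=(-0.8570, -0.1204, 1.0565)
step 9: x0=(-1.7105, -0.2234, -0.1025) x1=(0.6215, -1.0601, 0.1760) x2=(-0.8243, -0.0847, 1.0056)
step 10: x0=(-1.6797, -0.2453, -0.0855) x1=(0.5821, -1.0848, 0.2109) x2=(-0.7929, -0.0495, 0.9523)
step 11: x0=(-1.6472, -0.2670, -0.0668) x1=(0.5410, -1.1085, 0.2461) x2=(-0.7630, -0.0151, 0.8967)
step 12: x0=(-1.6129, -0.2884, -0.0464) x1=(0.4982, -1.1311, 0.2816) x2=(-0.7346, 0.0184, 0.8387)
step 13: x0=(-1.5764, -0.3093, -0.0242) x1=(0.4534, -1.1525, 0.3174) x2=(-0.7080, 0.0508, 0.7782)
step 14: x0=(-1.5377, -0.3296, -0.0001) x1=(0.4067, -1.1725, 0.3534) x2=(-0.6835, 0.0816, 0.7152)
step 15: x0=(-1.4965, -0.3491, 0.0257) x1=(0.3581, -1.1910, 0.3894) x2=(-0.6613, 0.1106, 0.6498)
step 16: x0=(-1.4526, -0.3674, 0.0535) x1=(0.3074, -1.2078, 0.4255) x2=(-0.6418, 0.1373, 0.5819)
step 17: x0=(-1.4056, -0.3844, 0.0829) x1=(0.2546, -1.2228, 0.4615) x2=(-0.6252, 0.1613, 0.5118)
step 18: x0=(-1.3553, -0.3996, 0.1141) x1=(0.1997, -1.2359, 0.4972) x2=(-0.6119, 0.1821, 0.4396)
step 19: x0=(-1.3013, -0.4127, 0.1467) x1=(0.1426, -1.2468, 0.5326) x2=(-0.6023, 0.1991, 0.3657)
step 20: x0=(-1.2435, -0.4232, 0.1806) x1=(0.0832, -1.2555, 0.5673) x2=(-0.5967, 0.2116, 0.2905)
step 21: x0=(-1.1815, -0.4307, 0.2152) x1=(0.0215, -1.2617, 0.6013) x2=(-0.5954, 0.2189, 0.2146)
step 22: x0=(-1.1152, -0.4346, 0.2500) x1=(-0.0427, -1.2652, 0.6343) x2=(-0.5986, 0.2203, 0.1389)
step 23: x0=(-1.0445, -0.4346, 0.2844) x1=(-0.1095, -1.2658, 0.6662) x2=(-0.6062, 0.2151, 0.0644)
step 24: x0=(-0.9696, -0.4303, 0.3174) x1=(-0.1790, -1.2631, 0.6965) x2=(-0.6180, 0.2027, -0.0076)
step 25: x0=(-0.8909, -0.4218, 0.3481) x1=(-0.2512, -1.2565, 0.7251) x2=(-0.6335, 0.1828, -0.0757)
step 26: x0=(-0.8091, -0.4092, 0.3757) x1=(-0.3263, -1.2455, 0.7516) x2=(-0.6518, 0.1554, -0.1388)
step 27: x0=(-0.7250, -0.3932, 0.3995) x1=(-0.4041, -1.2292, 0.7754) x2=(-0.6717, 0.1210, -0.1956)
step 28: x0=(-0.6397, -0.3746, 0.4191) x1=(-0.4839, -1.2068, 0.7962) x2=(-0.6920, 0.0804, -0.2453)
step 29: x0=(-0.5545, -0.3546, 0.4344) x1=(-0.5650, -1.1775, 0.8135) x2=(-0.7118, 0.0345, -0.2878)
step 30: x0=(-0.4705, -0.3340, 0.4456) x1=(-0.6462, -1.1412, 0.8270) x2=(-0.7300, -0.0156, -0.3231)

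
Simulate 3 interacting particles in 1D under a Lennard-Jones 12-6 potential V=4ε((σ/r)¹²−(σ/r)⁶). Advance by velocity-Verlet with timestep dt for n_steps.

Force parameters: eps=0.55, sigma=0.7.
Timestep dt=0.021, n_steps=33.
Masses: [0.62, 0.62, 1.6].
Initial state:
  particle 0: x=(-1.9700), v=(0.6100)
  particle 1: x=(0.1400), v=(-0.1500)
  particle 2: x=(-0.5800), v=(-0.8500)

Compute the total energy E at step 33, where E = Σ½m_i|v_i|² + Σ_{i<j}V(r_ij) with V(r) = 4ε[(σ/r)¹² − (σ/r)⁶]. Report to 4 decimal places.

step 0: x0=(-1.9700) x1=(0.1400) x2=(-0.5800)
step 1: x0=(-1.9571) x1=(0.1406) x2=(-0.5993)
step 2: x0=(-1.9441) x1=(0.1452) x2=(-0.6203)
step 3: x0=(-1.9310) x1=(0.1510) x2=(-0.6417)
step 4: x0=(-1.9176) x1=(0.1565) x2=(-0.6631)
step 5: x0=(-1.9041) x1=(0.1610) x2=(-0.6842)
step 6: x0=(-1.8903) x1=(0.1642) x2=(-0.7049)
step 7: x0=(-1.8761) x1=(0.1660) x2=(-0.7252)
step 8: x0=(-1.8616) x1=(0.1666) x2=(-0.7451)
step 9: x0=(-1.8467) x1=(0.1659) x2=(-0.7648)
step 10: x0=(-1.8312) x1=(0.1640) x2=(-0.7842)
step 11: x0=(-1.8150) x1=(0.1610) x2=(-0.8034)
step 12: x0=(-1.7980) x1=(0.1570) x2=(-0.8225)
step 13: x0=(-1.7800) x1=(0.1521) x2=(-0.8417)
step 14: x0=(-1.7609) x1=(0.1463) x2=(-0.8609)
step 15: x0=(-1.7405) x1=(0.1396) x2=(-0.8804)
step 16: x0=(-1.7188) x1=(0.1322) x2=(-0.9000)
step 17: x0=(-1.6961) x1=(0.1240) x2=(-0.9198)
step 18: x0=(-1.6738) x1=(0.1152) x2=(-0.9391)
step 19: x0=(-1.6563) x1=(0.1057) x2=(-0.9563)
step 20: x0=(-1.6521) x1=(0.0956) x2=(-0.9681)
step 21: x0=(-1.6684) x1=(0.0849) x2=(-0.9717)
step 22: x0=(-1.6994) x1=(0.0735) x2=(-0.9694)
step 23: x0=(-1.7358) x1=(0.0614) x2=(-0.9647)
step 24: x0=(-1.7731) x1=(0.0486) x2=(-0.9594)
step 25: x0=(-1.8095) x1=(0.0349) x2=(-0.9542)
step 26: x0=(-1.8445) x1=(0.0203) x2=(-0.9490)
step 27: x0=(-1.8782) x1=(0.0048) x2=(-0.9440)
step 28: x0=(-1.9108) x1=(-0.0119) x2=(-0.9391)
step 29: x0=(-1.9424) x1=(-0.0297) x2=(-0.9340)
step 30: x0=(-1.9731) x1=(-0.0489) x2=(-0.9288)
step 31: x0=(-2.0032) x1=(-0.0693) x2=(-0.9233)
step 32: x0=(-2.0327) x1=(-0.0911) x2=(-0.9175)
step 33: x0=(-2.0618) x1=(-0.1140) x2=(-0.9115)
step 0 velocities: v0=(0.6100) v1=(-0.1500) v2=(-0.8500)
step 0: KE=0.7003, PE=-0.3272, E=0.3732
step 33 velocities: v0=(-1.3744) v1=(-1.1021) v2=(0.2879)
step 33: KE=1.0284, PE=-0.6568, E=0.3716

0.3716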